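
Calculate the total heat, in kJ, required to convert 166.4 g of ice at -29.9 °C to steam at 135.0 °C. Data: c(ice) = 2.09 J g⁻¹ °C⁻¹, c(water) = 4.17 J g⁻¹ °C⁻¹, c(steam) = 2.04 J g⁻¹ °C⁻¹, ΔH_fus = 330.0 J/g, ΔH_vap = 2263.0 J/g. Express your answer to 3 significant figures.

q = 523 kJ

q1 (heat ice -29.9→0.0 °C): 166.4 × 2.09 × 29.9 = 10399 J
q2 (melt at 0 °C): 166.4 × 330.0 = 54912 J
q3 (heat water 0.0→100.0 °C): 166.4 × 4.17 × 100.0 = 69389 J
q4 (vaporize at 100 °C): 166.4 × 2263.0 = 376563 J
q5 (heat steam 100.0→135.0 °C): 166.4 × 2.04 × 35.0 = 11881 J
Total: 10399 + 54912 + 69389 + 376563 + 11881 = 523144 J = 523 kJ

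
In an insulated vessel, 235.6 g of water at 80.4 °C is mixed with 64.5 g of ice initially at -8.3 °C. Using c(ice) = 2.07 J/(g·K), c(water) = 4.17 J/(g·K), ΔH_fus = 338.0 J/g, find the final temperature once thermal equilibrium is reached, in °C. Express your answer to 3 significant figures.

Heat to bring ice to 0 °C and melt it: q₁ = 64.5×2.07×8.3 + 64.5×338.0 = 22909 J
Heat the water can supply cooling to 0 °C: 235.6×4.17×80.4 = 78989.1 J > q₁, so all ice melts.
Energy balance: 235.6×4.17×(80.4 − T) = 22909 + 64.5×4.17×(T − 0)
982.452(80.4 − T) = 22909 + 268.965 T
78989.1 − 22909 = 1251.417 T
T = 56080.1 / 1251.417 = 44.81 °C

T_f = 44.8 °C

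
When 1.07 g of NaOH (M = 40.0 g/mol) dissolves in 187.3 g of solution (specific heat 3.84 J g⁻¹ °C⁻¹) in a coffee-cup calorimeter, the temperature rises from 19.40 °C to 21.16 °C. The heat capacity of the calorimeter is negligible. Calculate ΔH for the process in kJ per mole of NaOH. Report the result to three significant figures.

|ΔT| = |21.16 − 19.40| = 1.76 °C
|q_surr| = (187.3 × 3.84) × 1.76 = 719.232 × 1.76 = 1266 J
n(NaOH) = 1.07 / 40.0 = 0.02675 mol
Temperature rose, so q_rxn = −|q_surr| = -1.266 kJ
ΔH = q_rxn / n = -47.33 kJ/mol

ΔH = -47.3 kJ/mol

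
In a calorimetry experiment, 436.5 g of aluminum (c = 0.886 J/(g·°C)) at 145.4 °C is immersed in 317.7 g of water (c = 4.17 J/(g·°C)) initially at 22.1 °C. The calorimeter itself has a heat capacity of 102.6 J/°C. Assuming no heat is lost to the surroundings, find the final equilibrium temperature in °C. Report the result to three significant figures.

T_f = 48.4 °C

Heat lost by aluminum = heat gained by water + calorimeter.
(436.5)(0.886)(145.4 − T) = [(317.7)(4.17) + 102.6](T − 22.1)
386.739 (145.4 − T) = 1427.409 (T − 22.1)
56232 − 386.739 T = 1427.409 T − 31546
87778 = 1814.148 T
T = 48.39 °C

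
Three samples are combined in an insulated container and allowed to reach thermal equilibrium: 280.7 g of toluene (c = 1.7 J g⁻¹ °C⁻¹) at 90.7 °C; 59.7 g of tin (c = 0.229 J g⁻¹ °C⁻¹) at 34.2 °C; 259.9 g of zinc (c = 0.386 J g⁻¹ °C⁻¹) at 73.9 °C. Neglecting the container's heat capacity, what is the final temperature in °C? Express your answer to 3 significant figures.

Σ mᵢcᵢ(T − Tᵢ) = 0  ⇒  T = Σ mᵢcᵢTᵢ / Σ mᵢcᵢ
Σ mᵢcᵢ = 280.7×1.7 + 59.7×0.229 + 259.9×0.386 = 591.1827
Σ mᵢcᵢTᵢ = 477.19×90.7 + 13.6713×34.2 + 100.3214×73.9 = 51162
T = 51162 / 591.1827 = 86.54 °C

T_f = 86.5 °C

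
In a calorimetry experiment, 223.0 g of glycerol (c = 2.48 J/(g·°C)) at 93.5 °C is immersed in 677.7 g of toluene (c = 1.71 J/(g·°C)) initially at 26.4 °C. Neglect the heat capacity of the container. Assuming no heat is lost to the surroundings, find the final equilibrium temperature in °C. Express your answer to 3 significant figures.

Heat lost by glycerol = heat gained by toluene.
(223.0)(2.48)(93.5 − T) = (677.7)(1.71)(T − 26.4)
553.04 (93.5 − T) = 1158.867 (T − 26.4)
51709 − 553.04 T = 1158.867 T − 30594
82303 = 1711.907 T
T = 48.08 °C

T_f = 48.1 °C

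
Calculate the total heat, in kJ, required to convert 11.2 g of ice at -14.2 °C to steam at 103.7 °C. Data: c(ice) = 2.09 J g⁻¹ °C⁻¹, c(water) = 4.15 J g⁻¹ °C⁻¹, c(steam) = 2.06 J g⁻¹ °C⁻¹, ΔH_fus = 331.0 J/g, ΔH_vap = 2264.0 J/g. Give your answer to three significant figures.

q1 (heat ice -14.2→0.0 °C): 11.2 × 2.09 × 14.2 = 332 J
q2 (melt at 0 °C): 11.2 × 331.0 = 3707 J
q3 (heat water 0.0→100.0 °C): 11.2 × 4.15 × 100.0 = 4648 J
q4 (vaporize at 100 °C): 11.2 × 2264.0 = 25357 J
q5 (heat steam 100.0→103.7 °C): 11.2 × 2.06 × 3.7 = 85 J
Total: 332 + 3707 + 4648 + 25357 + 85 = 34129 J = 34.1 kJ

q = 34.1 kJ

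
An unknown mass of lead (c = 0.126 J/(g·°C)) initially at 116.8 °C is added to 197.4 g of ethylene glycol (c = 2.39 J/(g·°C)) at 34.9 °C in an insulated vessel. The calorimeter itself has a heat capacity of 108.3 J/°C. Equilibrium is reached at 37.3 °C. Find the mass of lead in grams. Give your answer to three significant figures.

q_gained = (197.4 × 2.39 + 108.3) × (37.3 − 34.9) = 1392 J
q_lost = m × 0.126 × (116.8 − 37.3) = 10.017 m
m = 1392 / 10.017 = 139 g

m = 139 g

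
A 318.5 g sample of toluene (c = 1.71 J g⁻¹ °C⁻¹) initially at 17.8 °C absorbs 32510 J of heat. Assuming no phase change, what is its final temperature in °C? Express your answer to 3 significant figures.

ΔT = q / (m c) = 32510 / (318.5 × 1.71) = 59.69 °C
T_f = 17.8 + 59.69 = 77.49 °C

T_f = 77.5 °C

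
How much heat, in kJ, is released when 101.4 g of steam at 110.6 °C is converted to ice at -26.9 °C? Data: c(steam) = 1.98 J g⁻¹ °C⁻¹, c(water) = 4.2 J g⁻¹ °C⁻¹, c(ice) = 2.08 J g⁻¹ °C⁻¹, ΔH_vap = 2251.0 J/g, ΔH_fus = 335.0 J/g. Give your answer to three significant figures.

q1 (cool steam 110.6→100 °C): 101.4 × 1.98 × 10.6 = 2128 J
q2 (condense at 100 °C): 101.4 × 2251.0 = 228251 J
q3 (cool water 100→0 °C): 101.4 × 4.2 × 100.0 = 42588 J
q4 (freeze at 0 °C): 101.4 × 335.0 = 33969 J
q5 (cool ice 0→-26.9 °C): 101.4 × 2.08 × 26.9 = 5674 J
Total: 2128 + 228251 + 42588 + 33969 + 5674 = 312610 J = 313 kJ

q = 313 kJ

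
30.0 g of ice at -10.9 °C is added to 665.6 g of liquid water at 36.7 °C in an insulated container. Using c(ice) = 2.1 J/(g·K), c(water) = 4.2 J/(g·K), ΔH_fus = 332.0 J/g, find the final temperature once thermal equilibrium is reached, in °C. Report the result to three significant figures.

Heat to bring ice to 0 °C and melt it: q₁ = 30.0×2.1×10.9 + 30.0×332.0 = 10647 J
Heat the water can supply cooling to 0 °C: 665.6×4.2×36.7 = 102596 J > q₁, so all ice melts.
Energy balance: 665.6×4.2×(36.7 − T) = 10647 + 30.0×4.2×(T − 0)
2795.52(36.7 − T) = 10647 + 126 T
102596 − 10647 = 2921.52 T
T = 91949 / 2921.52 = 31.47 °C

T_f = 31.5 °C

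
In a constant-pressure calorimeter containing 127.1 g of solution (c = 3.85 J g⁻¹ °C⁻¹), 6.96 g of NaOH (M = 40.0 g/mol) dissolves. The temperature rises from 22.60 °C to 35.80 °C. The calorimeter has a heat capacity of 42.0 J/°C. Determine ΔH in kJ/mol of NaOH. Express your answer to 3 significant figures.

ΔH = -40.3 kJ/mol

|ΔT| = |35.80 − 22.60| = 13.20 °C
|q_surr| = (127.1 × 3.85 + 42.0) × 13.20 = 531.335 × 13.20 = 7014 J
n(NaOH) = 6.96 / 40.0 = 0.1740 mol
Temperature rose, so q_rxn = −|q_surr| = -7.014 kJ
ΔH = q_rxn / n = -40.31 kJ/mol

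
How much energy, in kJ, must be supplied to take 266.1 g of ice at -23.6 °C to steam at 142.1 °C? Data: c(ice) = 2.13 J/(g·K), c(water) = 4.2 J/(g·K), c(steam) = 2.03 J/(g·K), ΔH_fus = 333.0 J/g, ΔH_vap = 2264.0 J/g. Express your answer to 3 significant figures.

q = 839 kJ

q1 (heat ice -23.6→0.0 °C): 266.1 × 2.13 × 23.6 = 13376 J
q2 (melt at 0 °C): 266.1 × 333.0 = 88611 J
q3 (heat water 0.0→100.0 °C): 266.1 × 4.2 × 100.0 = 111762 J
q4 (vaporize at 100 °C): 266.1 × 2264.0 = 602450 J
q5 (heat steam 100.0→142.1 °C): 266.1 × 2.03 × 42.1 = 22742 J
Total: 13376 + 88611 + 111762 + 602450 + 22742 = 838941 J = 839 kJ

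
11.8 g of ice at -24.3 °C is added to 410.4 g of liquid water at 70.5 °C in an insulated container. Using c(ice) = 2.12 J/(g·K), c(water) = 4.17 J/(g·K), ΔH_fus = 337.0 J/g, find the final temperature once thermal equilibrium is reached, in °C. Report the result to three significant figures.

Heat to bring ice to 0 °C and melt it: q₁ = 11.8×2.12×24.3 + 11.8×337.0 = 4584.5 J
Heat the water can supply cooling to 0 °C: 410.4×4.17×70.5 = 120651 J > q₁, so all ice melts.
Energy balance: 410.4×4.17×(70.5 − T) = 4584.5 + 11.8×4.17×(T − 0)
1711.368(70.5 − T) = 4584.5 + 49.206 T
120651 − 4584.5 = 1760.574 T
T = 116066.5 / 1760.574 = 65.93 °C

T_f = 65.9 °C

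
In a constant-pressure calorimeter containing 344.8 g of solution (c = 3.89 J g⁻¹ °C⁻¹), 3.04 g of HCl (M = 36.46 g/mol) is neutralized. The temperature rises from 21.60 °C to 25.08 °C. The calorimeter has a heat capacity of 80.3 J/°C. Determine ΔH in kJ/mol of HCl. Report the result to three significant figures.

ΔH = -59.3 kJ/mol

|ΔT| = |25.08 − 21.60| = 3.48 °C
|q_surr| = (344.8 × 3.89 + 80.3) × 3.48 = 1421.572 × 3.48 = 4947 J
n(HCl) = 3.04 / 36.46 = 0.08338 mol
Temperature rose, so q_rxn = −|q_surr| = -4.947 kJ
ΔH = q_rxn / n = -59.33 kJ/mol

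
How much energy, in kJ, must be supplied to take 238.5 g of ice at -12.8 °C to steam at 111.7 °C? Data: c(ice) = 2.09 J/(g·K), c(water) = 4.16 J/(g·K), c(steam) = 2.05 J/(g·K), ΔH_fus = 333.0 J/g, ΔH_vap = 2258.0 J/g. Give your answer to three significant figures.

q1 (heat ice -12.8→0.0 °C): 238.5 × 2.09 × 12.8 = 6380 J
q2 (melt at 0 °C): 238.5 × 333.0 = 79421 J
q3 (heat water 0.0→100.0 °C): 238.5 × 4.16 × 100.0 = 99216 J
q4 (vaporize at 100 °C): 238.5 × 2258.0 = 538533 J
q5 (heat steam 100.0→111.7 °C): 238.5 × 2.05 × 11.7 = 5720 J
Total: 6380 + 79421 + 99216 + 538533 + 5720 = 729270 J = 729 kJ

q = 729 kJ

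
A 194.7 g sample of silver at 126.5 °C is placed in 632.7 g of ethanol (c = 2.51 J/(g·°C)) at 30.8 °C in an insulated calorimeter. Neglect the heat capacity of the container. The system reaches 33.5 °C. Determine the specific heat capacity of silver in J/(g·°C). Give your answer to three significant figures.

c = 0.237 J/(g·°C)

q_gained = (632.7 × 2.51) × (33.5 − 30.8) = 4288 J
q_lost = 194.7 × c × (126.5 − 33.5) = 18107.1 c
Set equal: c = 4288 / 18107.1 = 0.237 J/(g·°C)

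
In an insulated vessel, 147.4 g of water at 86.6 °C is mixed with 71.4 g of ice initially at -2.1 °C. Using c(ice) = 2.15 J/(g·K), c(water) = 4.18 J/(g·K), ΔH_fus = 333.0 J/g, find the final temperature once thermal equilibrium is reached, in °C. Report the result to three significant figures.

Heat to bring ice to 0 °C and melt it: q₁ = 71.4×2.15×2.1 + 71.4×333.0 = 24099 J
Heat the water can supply cooling to 0 °C: 147.4×4.18×86.6 = 53357.0 J > q₁, so all ice melts.
Energy balance: 147.4×4.18×(86.6 − T) = 24099 + 71.4×4.18×(T − 0)
616.132(86.6 − T) = 24099 + 298.452 T
53357.0 − 24099 = 914.584 T
T = 29258.0 / 914.584 = 31.99 °C

T_f = 32.0 °C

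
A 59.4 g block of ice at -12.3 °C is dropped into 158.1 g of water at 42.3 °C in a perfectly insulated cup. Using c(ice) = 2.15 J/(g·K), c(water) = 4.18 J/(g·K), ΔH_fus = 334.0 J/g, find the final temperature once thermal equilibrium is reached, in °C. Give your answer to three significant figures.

T_f = 7.20 °C

Heat to bring ice to 0 °C and melt it: q₁ = 59.4×2.15×12.3 + 59.4×334.0 = 21410 J
Heat the water can supply cooling to 0 °C: 158.1×4.18×42.3 = 27954.3 J > q₁, so all ice melts.
Energy balance: 158.1×4.18×(42.3 − T) = 21410 + 59.4×4.18×(T − 0)
660.858(42.3 − T) = 21410 + 248.292 T
27954.3 − 21410 = 909.150 T
T = 6544.3 / 909.150 = 7.198 °C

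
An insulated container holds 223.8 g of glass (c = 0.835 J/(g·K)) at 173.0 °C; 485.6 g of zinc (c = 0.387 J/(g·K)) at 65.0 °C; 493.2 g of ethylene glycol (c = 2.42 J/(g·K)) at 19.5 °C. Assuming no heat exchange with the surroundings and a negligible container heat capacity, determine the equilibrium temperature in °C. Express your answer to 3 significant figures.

T_f = 43.2 °C

Σ mᵢcᵢ(T − Tᵢ) = 0  ⇒  T = Σ mᵢcᵢTᵢ / Σ mᵢcᵢ
Σ mᵢcᵢ = 223.8×0.835 + 485.6×0.387 + 493.2×2.42 = 1568.3442
Σ mᵢcᵢTᵢ = 186.873×173.0 + 187.9272×65.0 + 1193.544×19.5 = 67818
T = 67818 / 1568.3442 = 43.24 °C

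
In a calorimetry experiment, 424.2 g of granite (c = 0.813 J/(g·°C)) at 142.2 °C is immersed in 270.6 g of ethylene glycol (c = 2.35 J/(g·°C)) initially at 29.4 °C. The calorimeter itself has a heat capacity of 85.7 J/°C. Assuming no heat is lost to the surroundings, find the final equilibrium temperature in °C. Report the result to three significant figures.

T_f = 65.9 °C

Heat lost by granite = heat gained by ethylene glycol + calorimeter.
(424.2)(0.813)(142.2 − T) = [(270.6)(2.35) + 85.7](T − 29.4)
344.8746 (142.2 − T) = 721.61 (T − 29.4)
49041 − 344.8746 T = 721.61 T − 21215
70256 = 1066.4846 T
T = 65.88 °C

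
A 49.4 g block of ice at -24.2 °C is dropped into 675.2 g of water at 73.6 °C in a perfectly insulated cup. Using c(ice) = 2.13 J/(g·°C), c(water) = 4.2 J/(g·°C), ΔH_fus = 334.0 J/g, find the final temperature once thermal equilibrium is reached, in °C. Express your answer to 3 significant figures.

Heat to bring ice to 0 °C and melt it: q₁ = 49.4×2.13×24.2 + 49.4×334.0 = 19046 J
Heat the water can supply cooling to 0 °C: 675.2×4.2×73.6 = 208718 J > q₁, so all ice melts.
Energy balance: 675.2×4.2×(73.6 − T) = 19046 + 49.4×4.2×(T − 0)
2835.84(73.6 − T) = 19046 + 207.48 T
208718 − 19046 = 3043.32 T
T = 189672 / 3043.32 = 62.32 °C

T_f = 62.3 °C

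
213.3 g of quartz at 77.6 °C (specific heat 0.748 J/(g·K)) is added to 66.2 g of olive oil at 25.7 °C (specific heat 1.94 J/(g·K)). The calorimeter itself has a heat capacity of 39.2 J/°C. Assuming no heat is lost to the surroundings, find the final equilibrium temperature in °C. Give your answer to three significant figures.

T_f = 51.0 °C

Heat lost by quartz = heat gained by olive oil + calorimeter.
(213.3)(0.748)(77.6 − T) = [(66.2)(1.94) + 39.2](T − 25.7)
159.5484 (77.6 − T) = 167.628 (T − 25.7)
12381 − 159.5484 T = 167.628 T − 4308.0
16689.0 = 327.1764 T
T = 51.01 °C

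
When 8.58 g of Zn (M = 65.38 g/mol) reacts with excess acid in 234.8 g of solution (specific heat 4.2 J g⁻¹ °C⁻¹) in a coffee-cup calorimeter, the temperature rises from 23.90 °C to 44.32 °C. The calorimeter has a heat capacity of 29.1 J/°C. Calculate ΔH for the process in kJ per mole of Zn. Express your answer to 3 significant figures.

ΔH = -158 kJ/mol

|ΔT| = |44.32 − 23.90| = 20.42 °C
|q_surr| = (234.8 × 4.2 + 29.1) × 20.42 = 1015.26 × 20.42 = 20730 J
n(Zn) = 8.58 / 65.38 = 0.1312 mol
Temperature rose, so q_rxn = −|q_surr| = -20.73 kJ
ΔH = q_rxn / n = -158.0 kJ/mol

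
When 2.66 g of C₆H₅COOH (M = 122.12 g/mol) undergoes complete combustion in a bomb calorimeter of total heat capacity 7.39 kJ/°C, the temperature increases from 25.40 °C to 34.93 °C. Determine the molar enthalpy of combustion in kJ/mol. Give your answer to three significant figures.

ΔH = -3230 kJ/mol

ΔT = 34.93 − 25.40 = 9.53 °C
q_cal = C_cal × ΔT = 7.39 × 9.53 = 70.4267 kJ
n = 2.66 / 122.12 = 0.02178 mol
q_rxn = −q_cal = -70.4267 kJ
ΔH = -70.4267 / 0.02178 = -3234 kJ/mol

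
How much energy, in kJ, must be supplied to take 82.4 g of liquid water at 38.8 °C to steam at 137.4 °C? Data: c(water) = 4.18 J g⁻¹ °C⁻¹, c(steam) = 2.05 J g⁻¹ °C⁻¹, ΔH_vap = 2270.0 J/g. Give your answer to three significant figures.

q = 214 kJ

q1 (heat water 38.8→100.0 °C): 82.4 × 4.18 × 61.2 = 21079 J
q2 (vaporize at 100 °C): 82.4 × 2270.0 = 187048 J
q3 (heat steam 100.0→137.4 °C): 82.4 × 2.05 × 37.4 = 6318 J
Total: 21079 + 187048 + 6318 = 214445 J = 214 kJ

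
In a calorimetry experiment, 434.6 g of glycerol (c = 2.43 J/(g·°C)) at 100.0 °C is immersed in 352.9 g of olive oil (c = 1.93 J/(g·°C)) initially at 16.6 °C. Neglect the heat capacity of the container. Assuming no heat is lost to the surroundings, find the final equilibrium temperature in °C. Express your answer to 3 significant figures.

Heat lost by glycerol = heat gained by olive oil.
(434.6)(2.43)(100.0 − T) = (352.9)(1.93)(T − 16.6)
1056.078 (100.0 − T) = 681.097 (T − 16.6)
105610 − 1056.078 T = 681.097 T − 11306
116916 = 1737.175 T
T = 67.30 °C

T_f = 67.3 °C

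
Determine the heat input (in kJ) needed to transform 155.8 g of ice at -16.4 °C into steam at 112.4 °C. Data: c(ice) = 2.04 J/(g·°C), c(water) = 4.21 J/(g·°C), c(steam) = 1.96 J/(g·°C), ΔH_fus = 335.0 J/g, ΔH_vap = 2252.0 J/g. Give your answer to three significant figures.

q = 478 kJ

q1 (heat ice -16.4→0.0 °C): 155.8 × 2.04 × 16.4 = 5212 J
q2 (melt at 0 °C): 155.8 × 335.0 = 52193 J
q3 (heat water 0.0→100.0 °C): 155.8 × 4.21 × 100.0 = 65592 J
q4 (vaporize at 100 °C): 155.8 × 2252.0 = 350862 J
q5 (heat steam 100.0→112.4 °C): 155.8 × 1.96 × 12.4 = 3787 J
Total: 5212 + 52193 + 65592 + 350862 + 3787 = 477646 J = 478 kJ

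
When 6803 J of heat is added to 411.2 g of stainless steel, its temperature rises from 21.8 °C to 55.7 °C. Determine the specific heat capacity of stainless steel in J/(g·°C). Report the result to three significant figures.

c = 0.488 J/(g·°C)

c = q / (m ΔT) = 6803 / (411.2 × 33.9)
c = 6803 / 13939.68 = 0.488 J/(g·°C)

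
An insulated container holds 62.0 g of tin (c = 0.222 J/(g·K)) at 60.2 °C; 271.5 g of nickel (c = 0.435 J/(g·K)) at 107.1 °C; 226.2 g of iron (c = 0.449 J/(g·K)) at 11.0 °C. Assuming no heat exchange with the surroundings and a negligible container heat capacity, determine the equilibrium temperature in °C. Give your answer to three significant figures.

T_f = 62.5 °C

Σ mᵢcᵢ(T − Tᵢ) = 0  ⇒  T = Σ mᵢcᵢTᵢ / Σ mᵢcᵢ
Σ mᵢcᵢ = 62.0×0.222 + 271.5×0.435 + 226.2×0.449 = 233.4303
Σ mᵢcᵢTᵢ = 13.764×60.2 + 118.1025×107.1 + 101.5638×11.0 = 14595
T = 14595 / 233.4303 = 62.52 °C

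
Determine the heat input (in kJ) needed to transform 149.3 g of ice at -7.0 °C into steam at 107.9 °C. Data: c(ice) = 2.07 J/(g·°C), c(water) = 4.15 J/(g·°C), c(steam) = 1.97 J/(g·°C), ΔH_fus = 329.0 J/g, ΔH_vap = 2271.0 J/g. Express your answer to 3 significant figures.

q1 (heat ice -7.0→0.0 °C): 149.3 × 2.07 × 7.0 = 2163 J
q2 (melt at 0 °C): 149.3 × 329.0 = 49120 J
q3 (heat water 0.0→100.0 °C): 149.3 × 4.15 × 100.0 = 61960 J
q4 (vaporize at 100 °C): 149.3 × 2271.0 = 339060 J
q5 (heat steam 100.0→107.9 °C): 149.3 × 1.97 × 7.9 = 2324 J
Total: 2163 + 49120 + 61960 + 339060 + 2324 = 454627 J = 455 kJ

q = 455 kJ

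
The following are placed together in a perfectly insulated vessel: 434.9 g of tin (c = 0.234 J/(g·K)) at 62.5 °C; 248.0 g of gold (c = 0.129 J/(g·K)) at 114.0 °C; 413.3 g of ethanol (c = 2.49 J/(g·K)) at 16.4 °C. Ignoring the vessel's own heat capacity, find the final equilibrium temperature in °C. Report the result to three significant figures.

Σ mᵢcᵢ(T − Tᵢ) = 0  ⇒  T = Σ mᵢcᵢTᵢ / Σ mᵢcᵢ
Σ mᵢcᵢ = 434.9×0.234 + 248.0×0.129 + 413.3×2.49 = 1162.8756
Σ mᵢcᵢTᵢ = 101.7666×62.5 + 31.992×114.0 + 1029.117×16.4 = 26885
T = 26885 / 1162.8756 = 23.12 °C

T_f = 23.1 °C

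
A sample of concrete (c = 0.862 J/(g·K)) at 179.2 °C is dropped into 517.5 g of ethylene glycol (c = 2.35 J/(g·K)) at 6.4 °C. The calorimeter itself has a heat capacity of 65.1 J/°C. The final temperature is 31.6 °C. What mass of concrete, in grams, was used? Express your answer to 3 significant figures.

m = 254 g

q_gained = (517.5 × 2.35 + 65.1) × (31.6 − 6.4) = 32290 J
q_lost = m × 0.862 × (179.2 − 31.6) = 127.2312 m
m = 32290 / 127.2312 = 254 g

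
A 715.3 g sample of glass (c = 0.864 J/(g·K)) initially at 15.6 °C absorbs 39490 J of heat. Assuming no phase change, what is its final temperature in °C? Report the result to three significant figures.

T_f = 79.5 °C

ΔT = q / (m c) = 39490 / (715.3 × 0.864) = 63.90 °C
T_f = 15.6 + 63.90 = 79.50 °C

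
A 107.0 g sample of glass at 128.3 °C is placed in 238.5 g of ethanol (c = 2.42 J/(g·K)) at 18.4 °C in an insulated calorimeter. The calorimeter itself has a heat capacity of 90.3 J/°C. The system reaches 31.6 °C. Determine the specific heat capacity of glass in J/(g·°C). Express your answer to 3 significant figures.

c = 0.852 J/(g·°C)

q_gained = (238.5 × 2.42 + 90.3) × (31.6 − 18.4) = 8811 J
q_lost = 107.0 × c × (128.3 − 31.6) = 10346.9 c
Set equal: c = 8811 / 10346.9 = 0.852 J/(g·°C)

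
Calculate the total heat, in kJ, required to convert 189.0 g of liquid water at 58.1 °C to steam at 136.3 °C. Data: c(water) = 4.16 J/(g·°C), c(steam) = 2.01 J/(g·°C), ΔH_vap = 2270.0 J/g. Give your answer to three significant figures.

q = 476 kJ

q1 (heat water 58.1→100.0 °C): 189.0 × 4.16 × 41.9 = 32943 J
q2 (vaporize at 100 °C): 189.0 × 2270.0 = 429030 J
q3 (heat steam 100.0→136.3 °C): 189.0 × 2.01 × 36.3 = 13790 J
Total: 32943 + 429030 + 13790 = 475763 J = 476 kJ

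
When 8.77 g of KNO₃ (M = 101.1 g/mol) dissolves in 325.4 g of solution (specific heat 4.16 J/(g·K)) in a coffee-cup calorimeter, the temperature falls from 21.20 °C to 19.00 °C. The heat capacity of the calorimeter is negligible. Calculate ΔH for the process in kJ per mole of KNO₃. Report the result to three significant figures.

ΔH = 34.3 kJ/mol

|ΔT| = |19.00 − 21.20| = 2.20 °C
|q_surr| = (325.4 × 4.16) × 2.20 = 1353.664 × 2.20 = 2978 J
n(KNO₃) = 8.77 / 101.1 = 0.08675 mol
Temperature fell, so q_rxn = +|q_surr| = 2.978 kJ
ΔH = q_rxn / n = 34.33 kJ/mol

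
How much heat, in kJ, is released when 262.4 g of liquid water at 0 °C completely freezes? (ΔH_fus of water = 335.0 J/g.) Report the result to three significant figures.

q = m × ΔH_fus = 262.4 × 335.0 = 87900 J = 87.9 kJ

q = 87.9 kJ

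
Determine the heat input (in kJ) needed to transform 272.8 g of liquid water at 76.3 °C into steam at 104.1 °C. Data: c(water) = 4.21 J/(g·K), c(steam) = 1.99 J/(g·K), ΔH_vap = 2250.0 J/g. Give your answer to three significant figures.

q1 (heat water 76.3→100.0 °C): 272.8 × 4.21 × 23.7 = 27219 J
q2 (vaporize at 100 °C): 272.8 × 2250.0 = 613800 J
q3 (heat steam 100.0→104.1 °C): 272.8 × 1.99 × 4.1 = 2226 J
Total: 27219 + 613800 + 2226 = 643245 J = 643 kJ

q = 643 kJ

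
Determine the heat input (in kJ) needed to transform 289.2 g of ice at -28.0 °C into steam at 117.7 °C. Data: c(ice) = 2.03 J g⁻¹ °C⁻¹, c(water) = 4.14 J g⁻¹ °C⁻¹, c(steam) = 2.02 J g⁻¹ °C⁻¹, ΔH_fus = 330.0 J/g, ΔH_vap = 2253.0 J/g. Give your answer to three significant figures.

q = 894 kJ

q1 (heat ice -28.0→0.0 °C): 289.2 × 2.03 × 28.0 = 16438 J
q2 (melt at 0 °C): 289.2 × 330.0 = 95436 J
q3 (heat water 0.0→100.0 °C): 289.2 × 4.14 × 100.0 = 119729 J
q4 (vaporize at 100 °C): 289.2 × 2253.0 = 651568 J
q5 (heat steam 100.0→117.7 °C): 289.2 × 2.02 × 17.7 = 10340 J
Total: 16438 + 95436 + 119729 + 651568 + 10340 = 893511 J = 894 kJ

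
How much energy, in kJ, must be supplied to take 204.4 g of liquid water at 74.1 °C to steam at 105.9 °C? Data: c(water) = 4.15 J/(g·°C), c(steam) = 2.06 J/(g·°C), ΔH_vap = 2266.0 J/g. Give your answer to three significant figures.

q = 488 kJ

q1 (heat water 74.1→100.0 °C): 204.4 × 4.15 × 25.9 = 21970 J
q2 (vaporize at 100 °C): 204.4 × 2266.0 = 463170 J
q3 (heat steam 100.0→105.9 °C): 204.4 × 2.06 × 5.9 = 2484 J
Total: 21970 + 463170 + 2484 = 487624 J = 488 kJ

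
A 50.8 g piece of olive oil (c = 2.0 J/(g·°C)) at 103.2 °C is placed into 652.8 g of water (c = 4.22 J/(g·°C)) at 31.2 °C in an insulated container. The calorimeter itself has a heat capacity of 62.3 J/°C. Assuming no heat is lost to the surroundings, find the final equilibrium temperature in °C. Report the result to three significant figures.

T_f = 33.7 °C

Heat lost by olive oil = heat gained by water + calorimeter.
(50.8)(2.0)(103.2 − T) = [(652.8)(4.22) + 62.3](T − 31.2)
101.6 (103.2 − T) = 2817.116 (T − 31.2)
10485 − 101.6 T = 2817.116 T − 87894
98379 = 2918.716 T
T = 33.71 °C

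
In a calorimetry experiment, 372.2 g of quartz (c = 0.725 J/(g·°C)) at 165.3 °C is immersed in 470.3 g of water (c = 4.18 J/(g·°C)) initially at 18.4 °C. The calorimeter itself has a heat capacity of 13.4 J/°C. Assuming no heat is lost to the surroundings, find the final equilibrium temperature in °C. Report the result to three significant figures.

T_f = 36.0 °C

Heat lost by quartz = heat gained by water + calorimeter.
(372.2)(0.725)(165.3 − T) = [(470.3)(4.18) + 13.4](T − 18.4)
269.845 (165.3 − T) = 1979.254 (T − 18.4)
44605 − 269.845 T = 1979.254 T − 36418
81023 = 2249.099 T
T = 36.02 °C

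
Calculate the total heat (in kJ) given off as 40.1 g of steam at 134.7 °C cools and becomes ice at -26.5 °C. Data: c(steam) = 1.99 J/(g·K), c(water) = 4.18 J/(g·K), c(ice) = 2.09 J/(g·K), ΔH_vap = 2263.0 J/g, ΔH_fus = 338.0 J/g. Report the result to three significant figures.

q = 126 kJ

q1 (cool steam 134.7→100 °C): 40.1 × 1.99 × 34.7 = 2769 J
q2 (condense at 100 °C): 40.1 × 2263.0 = 90746 J
q3 (cool water 100→0 °C): 40.1 × 4.18 × 100.0 = 16762 J
q4 (freeze at 0 °C): 40.1 × 338.0 = 13554 J
q5 (cool ice 0→-26.5 °C): 40.1 × 2.09 × 26.5 = 2221 J
Total: 2769 + 90746 + 16762 + 13554 + 2221 = 126052 J = 126 kJ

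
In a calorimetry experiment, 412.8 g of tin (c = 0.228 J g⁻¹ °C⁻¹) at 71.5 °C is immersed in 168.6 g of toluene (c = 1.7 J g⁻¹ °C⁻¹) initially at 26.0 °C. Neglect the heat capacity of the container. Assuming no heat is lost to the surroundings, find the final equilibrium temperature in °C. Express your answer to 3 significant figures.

T_f = 37.2 °C

Heat lost by tin = heat gained by toluene.
(412.8)(0.228)(71.5 − T) = (168.6)(1.7)(T − 26.0)
94.1184 (71.5 − T) = 286.62 (T − 26.0)
6729.5 − 94.1184 T = 286.62 T − 7452.1
14181.6 = 380.7384 T
T = 37.248 °C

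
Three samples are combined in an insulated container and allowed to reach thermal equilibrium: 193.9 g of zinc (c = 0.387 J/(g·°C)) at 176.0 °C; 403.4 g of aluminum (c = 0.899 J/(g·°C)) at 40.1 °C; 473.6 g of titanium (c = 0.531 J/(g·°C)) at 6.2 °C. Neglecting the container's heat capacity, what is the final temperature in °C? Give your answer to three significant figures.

T_f = 42.5 °C

Σ mᵢcᵢ(T − Tᵢ) = 0  ⇒  T = Σ mᵢcᵢTᵢ / Σ mᵢcᵢ
Σ mᵢcᵢ = 193.9×0.387 + 403.4×0.899 + 473.6×0.531 = 689.1775
Σ mᵢcᵢTᵢ = 75.0393×176.0 + 362.6566×40.1 + 251.4816×6.2 = 29309
T = 29309 / 689.1775 = 42.53 °C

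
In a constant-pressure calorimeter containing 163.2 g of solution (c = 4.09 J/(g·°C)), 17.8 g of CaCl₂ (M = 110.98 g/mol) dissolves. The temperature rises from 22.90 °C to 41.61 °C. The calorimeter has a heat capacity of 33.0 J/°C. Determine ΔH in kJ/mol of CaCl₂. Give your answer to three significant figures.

ΔH = -81.7 kJ/mol

|ΔT| = |41.61 − 22.90| = 18.71 °C
|q_surr| = (163.2 × 4.09 + 33.0) × 18.71 = 700.488 × 18.71 = 13110 J
n(CaCl₂) = 17.8 / 110.98 = 0.1604 mol
Temperature rose, so q_rxn = −|q_surr| = -13.11 kJ
ΔH = q_rxn / n = -81.73 kJ/mol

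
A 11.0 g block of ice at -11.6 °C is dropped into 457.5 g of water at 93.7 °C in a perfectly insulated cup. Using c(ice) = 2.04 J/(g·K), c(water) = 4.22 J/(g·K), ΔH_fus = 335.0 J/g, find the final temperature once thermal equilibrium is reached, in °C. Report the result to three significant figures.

Heat to bring ice to 0 °C and melt it: q₁ = 11.0×2.04×11.6 + 11.0×335.0 = 3945.3 J
Heat the water can supply cooling to 0 °C: 457.5×4.22×93.7 = 180902 J > q₁, so all ice melts.
Energy balance: 457.5×4.22×(93.7 − T) = 3945.3 + 11.0×4.22×(T − 0)
1930.65(93.7 − T) = 3945.3 + 46.42 T
180902 − 3945.3 = 1977.07 T
T = 176956.7 / 1977.07 = 89.50 °C

T_f = 89.5 °C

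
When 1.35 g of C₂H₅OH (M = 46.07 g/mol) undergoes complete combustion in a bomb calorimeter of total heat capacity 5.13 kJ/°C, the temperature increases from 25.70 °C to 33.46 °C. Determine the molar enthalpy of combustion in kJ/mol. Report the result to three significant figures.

ΔH = -1360 kJ/mol

ΔT = 33.46 − 25.70 = 7.76 °C
q_cal = C_cal × ΔT = 5.13 × 7.76 = 39.8088 kJ
n = 1.35 / 46.07 = 0.02930 mol
q_rxn = −q_cal = -39.8088 kJ
ΔH = -39.8088 / 0.02930 = -1359 kJ/mol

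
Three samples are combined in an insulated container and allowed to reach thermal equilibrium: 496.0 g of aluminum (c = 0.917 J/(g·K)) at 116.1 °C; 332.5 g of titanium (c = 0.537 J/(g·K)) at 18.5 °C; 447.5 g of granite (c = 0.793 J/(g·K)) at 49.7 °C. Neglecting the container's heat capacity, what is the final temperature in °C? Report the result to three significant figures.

Σ mᵢcᵢ(T − Tᵢ) = 0  ⇒  T = Σ mᵢcᵢTᵢ / Σ mᵢcᵢ
Σ mᵢcᵢ = 496.0×0.917 + 332.5×0.537 + 447.5×0.793 = 988.2520
Σ mᵢcᵢTᵢ = 454.832×116.1 + 178.5525×18.5 + 354.8675×49.7 = 73746
T = 73746 / 988.2520 = 74.62 °C

T_f = 74.6 °C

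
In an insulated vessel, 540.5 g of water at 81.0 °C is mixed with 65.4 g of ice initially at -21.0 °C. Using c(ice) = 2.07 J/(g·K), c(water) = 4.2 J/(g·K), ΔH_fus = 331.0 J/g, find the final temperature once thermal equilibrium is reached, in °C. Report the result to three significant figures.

Heat to bring ice to 0 °C and melt it: q₁ = 65.4×2.07×21.0 + 65.4×331.0 = 24490 J
Heat the water can supply cooling to 0 °C: 540.5×4.2×81.0 = 183878 J > q₁, so all ice melts.
Energy balance: 540.5×4.2×(81.0 − T) = 24490 + 65.4×4.2×(T − 0)
2270.1(81.0 − T) = 24490 + 274.68 T
183878 − 24490 = 2544.78 T
T = 159388 / 2544.78 = 62.63 °C

T_f = 62.6 °C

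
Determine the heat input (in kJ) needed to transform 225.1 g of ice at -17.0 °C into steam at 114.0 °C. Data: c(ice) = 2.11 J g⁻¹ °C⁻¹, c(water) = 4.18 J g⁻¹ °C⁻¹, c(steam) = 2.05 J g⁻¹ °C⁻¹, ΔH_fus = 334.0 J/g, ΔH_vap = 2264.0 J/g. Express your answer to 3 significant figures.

q = 693 kJ

q1 (heat ice -17.0→0.0 °C): 225.1 × 2.11 × 17.0 = 8074 J
q2 (melt at 0 °C): 225.1 × 334.0 = 75183 J
q3 (heat water 0.0→100.0 °C): 225.1 × 4.18 × 100.0 = 94092 J
q4 (vaporize at 100 °C): 225.1 × 2264.0 = 509626 J
q5 (heat steam 100.0→114.0 °C): 225.1 × 2.05 × 14.0 = 6460 J
Total: 8074 + 75183 + 94092 + 509626 + 6460 = 693435 J = 693 kJ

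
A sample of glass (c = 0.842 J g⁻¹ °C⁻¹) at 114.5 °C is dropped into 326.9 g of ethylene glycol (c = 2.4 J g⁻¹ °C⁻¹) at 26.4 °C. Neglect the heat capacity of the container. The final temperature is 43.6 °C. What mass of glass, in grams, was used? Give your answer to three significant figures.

q_gained = (326.9 × 2.4) × (43.6 − 26.4) = 13490 J
q_lost = m × 0.842 × (114.5 − 43.6) = 59.6978 m
m = 13490 / 59.6978 = 226 g

m = 226 g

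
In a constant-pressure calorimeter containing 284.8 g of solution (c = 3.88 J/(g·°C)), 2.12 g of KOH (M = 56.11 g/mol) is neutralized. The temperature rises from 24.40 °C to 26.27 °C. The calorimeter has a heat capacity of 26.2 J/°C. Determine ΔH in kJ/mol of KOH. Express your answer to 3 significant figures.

|ΔT| = |26.27 − 24.40| = 1.87 °C
|q_surr| = (284.8 × 3.88 + 26.2) × 1.87 = 1131.224 × 1.87 = 2115 J
n(KOH) = 2.12 / 56.11 = 0.03778 mol
Temperature rose, so q_rxn = −|q_surr| = -2.115 kJ
ΔH = q_rxn / n = -55.98 kJ/mol

ΔH = -56.0 kJ/mol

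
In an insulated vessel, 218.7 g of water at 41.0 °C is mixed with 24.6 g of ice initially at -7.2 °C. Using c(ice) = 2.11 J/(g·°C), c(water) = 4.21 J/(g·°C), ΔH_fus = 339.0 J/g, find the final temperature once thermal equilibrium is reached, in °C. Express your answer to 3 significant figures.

Heat to bring ice to 0 °C and melt it: q₁ = 24.6×2.11×7.2 + 24.6×339.0 = 8713.1 J
Heat the water can supply cooling to 0 °C: 218.7×4.21×41.0 = 37749.8 J > q₁, so all ice melts.
Energy balance: 218.7×4.21×(41.0 − T) = 8713.1 + 24.6×4.21×(T − 0)
920.727(41.0 − T) = 8713.1 + 103.566 T
37749.8 − 8713.1 = 1024.293 T
T = 29036.7 / 1024.293 = 28.348 °C

T_f = 28.3 °C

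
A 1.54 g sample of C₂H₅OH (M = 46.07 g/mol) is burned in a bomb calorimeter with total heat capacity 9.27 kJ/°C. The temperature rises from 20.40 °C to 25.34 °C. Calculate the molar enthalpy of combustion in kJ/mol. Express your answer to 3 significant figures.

ΔH = -1370 kJ/mol

ΔT = 25.34 − 20.40 = 4.94 °C
q_cal = C_cal × ΔT = 9.27 × 4.94 = 45.7938 kJ
n = 1.54 / 46.07 = 0.03343 mol
q_rxn = −q_cal = -45.7938 kJ
ΔH = -45.7938 / 0.03343 = -1370 kJ/mol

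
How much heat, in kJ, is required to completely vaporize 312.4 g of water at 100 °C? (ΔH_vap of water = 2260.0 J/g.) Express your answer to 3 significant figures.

q = 706 kJ

q = m × ΔH_vap = 312.4 × 2260.0 = 706000 J = 706 kJ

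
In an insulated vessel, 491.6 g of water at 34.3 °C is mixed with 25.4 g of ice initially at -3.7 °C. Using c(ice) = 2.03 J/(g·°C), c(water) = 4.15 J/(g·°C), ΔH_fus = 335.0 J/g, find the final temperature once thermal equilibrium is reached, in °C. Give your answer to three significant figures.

Heat to bring ice to 0 °C and melt it: q₁ = 25.4×2.03×3.7 + 25.4×335.0 = 8699.8 J
Heat the water can supply cooling to 0 °C: 491.6×4.15×34.3 = 69976.8 J > q₁, so all ice melts.
Energy balance: 491.6×4.15×(34.3 − T) = 8699.8 + 25.4×4.15×(T − 0)
2040.14(34.3 − T) = 8699.8 + 105.41 T
69976.8 − 8699.8 = 2145.55 T
T = 61277.0 / 2145.55 = 28.56 °C

T_f = 28.6 °C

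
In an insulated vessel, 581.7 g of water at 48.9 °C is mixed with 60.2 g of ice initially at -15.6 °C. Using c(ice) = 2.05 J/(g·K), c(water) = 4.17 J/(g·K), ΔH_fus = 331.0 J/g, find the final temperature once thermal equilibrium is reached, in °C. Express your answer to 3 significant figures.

Heat to bring ice to 0 °C and melt it: q₁ = 60.2×2.05×15.6 + 60.2×331.0 = 21851 J
Heat the water can supply cooling to 0 °C: 581.7×4.17×48.9 = 118616 J > q₁, so all ice melts.
Energy balance: 581.7×4.17×(48.9 − T) = 21851 + 60.2×4.17×(T − 0)
2425.689(48.9 − T) = 21851 + 251.034 T
118616 − 21851 = 2676.723 T
T = 96765 / 2676.723 = 36.15 °C

T_f = 36.2 °C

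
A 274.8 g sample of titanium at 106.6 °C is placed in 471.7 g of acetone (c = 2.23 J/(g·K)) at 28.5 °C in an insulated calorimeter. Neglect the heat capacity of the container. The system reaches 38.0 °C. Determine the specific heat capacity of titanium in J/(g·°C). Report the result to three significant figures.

q_gained = (471.7 × 2.23) × (38.0 − 28.5) = 9993 J
q_lost = 274.8 × c × (106.6 − 38.0) = 18851.28 c
Set equal: c = 9993 / 18851.28 = 0.530 J/(g·°C)

c = 0.530 J/(g·°C)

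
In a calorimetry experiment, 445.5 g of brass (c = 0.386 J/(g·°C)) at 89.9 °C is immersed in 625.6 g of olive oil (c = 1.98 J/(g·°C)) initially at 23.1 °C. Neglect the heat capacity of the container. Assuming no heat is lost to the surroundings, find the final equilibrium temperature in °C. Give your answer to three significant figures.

Heat lost by brass = heat gained by olive oil.
(445.5)(0.386)(89.9 − T) = (625.6)(1.98)(T − 23.1)
171.963 (89.9 − T) = 1238.688 (T − 23.1)
15459 − 171.963 T = 1238.688 T − 28614
44073 = 1410.651 T
T = 31.24 °C

T_f = 31.2 °C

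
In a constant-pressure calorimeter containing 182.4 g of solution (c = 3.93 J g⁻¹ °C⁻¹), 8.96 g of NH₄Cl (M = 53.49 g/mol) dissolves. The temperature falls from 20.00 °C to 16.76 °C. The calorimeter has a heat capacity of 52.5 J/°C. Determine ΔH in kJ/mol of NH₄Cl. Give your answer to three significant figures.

|ΔT| = |16.76 − 20.00| = 3.24 °C
|q_surr| = (182.4 × 3.93 + 52.5) × 3.24 = 769.332 × 3.24 = 2493 J
n(NH₄Cl) = 8.96 / 53.49 = 0.1675 mol
Temperature fell, so q_rxn = +|q_surr| = 2.493 kJ
ΔH = q_rxn / n = 14.88 kJ/mol

ΔH = 14.9 kJ/mol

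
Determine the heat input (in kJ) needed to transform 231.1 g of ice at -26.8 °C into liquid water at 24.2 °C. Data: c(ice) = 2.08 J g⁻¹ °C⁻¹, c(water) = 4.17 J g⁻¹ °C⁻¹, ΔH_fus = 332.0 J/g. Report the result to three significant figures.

q = 113 kJ

q1 (heat ice -26.8→0.0 °C): 231.1 × 2.08 × 26.8 = 12882 J
q2 (melt at 0 °C): 231.1 × 332.0 = 76725 J
q3 (heat water 0.0→24.2 °C): 231.1 × 4.17 × 24.2 = 23321 J
Total: 12882 + 76725 + 23321 = 112928 J = 113 kJ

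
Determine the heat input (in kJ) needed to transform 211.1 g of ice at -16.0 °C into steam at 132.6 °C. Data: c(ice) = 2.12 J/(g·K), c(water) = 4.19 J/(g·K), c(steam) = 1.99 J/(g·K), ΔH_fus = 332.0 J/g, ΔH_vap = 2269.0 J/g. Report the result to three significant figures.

q = 658 kJ

q1 (heat ice -16.0→0.0 °C): 211.1 × 2.12 × 16.0 = 7161 J
q2 (melt at 0 °C): 211.1 × 332.0 = 70085 J
q3 (heat water 0.0→100.0 °C): 211.1 × 4.19 × 100.0 = 88451 J
q4 (vaporize at 100 °C): 211.1 × 2269.0 = 478986 J
q5 (heat steam 100.0→132.6 °C): 211.1 × 1.99 × 32.6 = 13695 J
Total: 7161 + 70085 + 88451 + 478986 + 13695 = 658378 J = 658 kJ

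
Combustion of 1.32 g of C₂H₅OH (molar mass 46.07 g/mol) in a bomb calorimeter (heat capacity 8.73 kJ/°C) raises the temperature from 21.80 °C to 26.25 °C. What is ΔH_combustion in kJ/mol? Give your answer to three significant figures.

ΔH = -1360 kJ/mol

ΔT = 26.25 − 21.80 = 4.45 °C
q_cal = C_cal × ΔT = 8.73 × 4.45 = 38.8485 kJ
n = 1.32 / 46.07 = 0.02865 mol
q_rxn = −q_cal = -38.8485 kJ
ΔH = -38.8485 / 0.02865 = -1356 kJ/mol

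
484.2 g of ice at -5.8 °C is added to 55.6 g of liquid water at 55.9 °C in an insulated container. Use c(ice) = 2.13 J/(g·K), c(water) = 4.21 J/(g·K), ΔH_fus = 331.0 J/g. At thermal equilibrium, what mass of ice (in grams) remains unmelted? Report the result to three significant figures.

m_ice remaining = 463 g

Heat to warm all ice to 0 °C: 484.2×2.13×5.8 = 5981.8 J
Heat released by water cooling to 0 °C: 55.6×4.21×55.9 = 13085 J
13085 J < 5981.8 + 484.2×331.0 = 166252.0 J, so not all ice melts; final T = 0 °C.
Heat left for melting: 13085 − 5981.8 = 7103.2 J
Mass melted = 7103.2 / 331.0 = 21.46 g
Ice remaining = 484.2 − 21.46 = 462.74 g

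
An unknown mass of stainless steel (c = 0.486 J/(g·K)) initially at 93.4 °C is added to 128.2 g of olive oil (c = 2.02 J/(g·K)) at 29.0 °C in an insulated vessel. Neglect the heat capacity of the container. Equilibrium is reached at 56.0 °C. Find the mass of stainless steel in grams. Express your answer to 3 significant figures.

q_gained = (128.2 × 2.02) × (56.0 − 29.0) = 6992 J
q_lost = m × 0.486 × (93.4 − 56.0) = 18.1764 m
m = 6992 / 18.1764 = 385 g

m = 385 g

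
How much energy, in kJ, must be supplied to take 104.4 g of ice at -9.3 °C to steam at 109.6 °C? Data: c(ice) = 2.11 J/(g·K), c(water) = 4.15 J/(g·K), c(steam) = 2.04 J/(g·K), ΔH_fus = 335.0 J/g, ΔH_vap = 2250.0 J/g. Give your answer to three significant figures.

q = 317 kJ

q1 (heat ice -9.3→0.0 °C): 104.4 × 2.11 × 9.3 = 2049 J
q2 (melt at 0 °C): 104.4 × 335.0 = 34974 J
q3 (heat water 0.0→100.0 °C): 104.4 × 4.15 × 100.0 = 43326 J
q4 (vaporize at 100 °C): 104.4 × 2250.0 = 234900 J
q5 (heat steam 100.0→109.6 °C): 104.4 × 2.04 × 9.6 = 2045 J
Total: 2049 + 34974 + 43326 + 234900 + 2045 = 317294 J = 317 kJ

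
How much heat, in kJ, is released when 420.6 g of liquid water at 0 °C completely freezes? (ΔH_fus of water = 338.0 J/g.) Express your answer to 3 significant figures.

q = m × ΔH_fus = 420.6 × 338.0 = 142200 J = 142 kJ

q = 142 kJ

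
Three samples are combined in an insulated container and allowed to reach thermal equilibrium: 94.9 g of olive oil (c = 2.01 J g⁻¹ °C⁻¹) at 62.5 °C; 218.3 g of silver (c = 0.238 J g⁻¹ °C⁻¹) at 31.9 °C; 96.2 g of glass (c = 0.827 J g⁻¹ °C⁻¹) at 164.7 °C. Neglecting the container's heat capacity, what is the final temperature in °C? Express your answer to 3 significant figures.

Σ mᵢcᵢ(T − Tᵢ) = 0  ⇒  T = Σ mᵢcᵢTᵢ / Σ mᵢcᵢ
Σ mᵢcᵢ = 94.9×2.01 + 218.3×0.238 + 96.2×0.827 = 322.2618
Σ mᵢcᵢTᵢ = 190.749×62.5 + 51.9554×31.9 + 79.5574×164.7 = 26682
T = 26682 / 322.2618 = 82.80 °C

T_f = 82.8 °C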